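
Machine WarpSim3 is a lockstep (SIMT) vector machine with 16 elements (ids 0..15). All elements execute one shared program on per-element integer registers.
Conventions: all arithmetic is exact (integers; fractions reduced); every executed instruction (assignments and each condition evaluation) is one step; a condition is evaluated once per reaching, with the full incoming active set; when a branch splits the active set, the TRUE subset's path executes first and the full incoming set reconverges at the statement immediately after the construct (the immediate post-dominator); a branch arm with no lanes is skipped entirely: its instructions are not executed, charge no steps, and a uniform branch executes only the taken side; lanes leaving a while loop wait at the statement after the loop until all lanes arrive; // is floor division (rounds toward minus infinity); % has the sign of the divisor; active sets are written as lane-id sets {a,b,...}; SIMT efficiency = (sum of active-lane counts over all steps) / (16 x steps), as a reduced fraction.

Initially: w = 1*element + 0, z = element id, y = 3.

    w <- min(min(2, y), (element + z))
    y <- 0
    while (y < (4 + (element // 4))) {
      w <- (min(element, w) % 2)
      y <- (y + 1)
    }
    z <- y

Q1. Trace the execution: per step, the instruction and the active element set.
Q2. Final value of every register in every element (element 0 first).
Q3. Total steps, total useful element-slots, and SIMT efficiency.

step 0: w <- min(min(2, y), (element + z)) {0,1,2,3,4,5,6,7,8,9,10,11,12,13,14,15}
step 1: y <- 0                       {0,1,2,3,4,5,6,7,8,9,10,11,12,13,14,15}
step 2: eval (y < (4 + (element // 4))) {0,1,2,3,4,5,6,7,8,9,10,11,12,13,14,15}
step 3: w <- (min(element, w) % 2)   {0,1,2,3,4,5,6,7,8,9,10,11,12,13,14,15}
step 4: y <- (y + 1)                 {0,1,2,3,4,5,6,7,8,9,10,11,12,13,14,15}
step 5: eval (y < (4 + (element // 4))) {0,1,2,3,4,5,6,7,8,9,10,11,12,13,14,15}
step 6: w <- (min(element, w) % 2)   {0,1,2,3,4,5,6,7,8,9,10,11,12,13,14,15}
step 7: y <- (y + 1)                 {0,1,2,3,4,5,6,7,8,9,10,11,12,13,14,15}
step 8: eval (y < (4 + (element // 4))) {0,1,2,3,4,5,6,7,8,9,10,11,12,13,14,15}
step 9: w <- (min(element, w) % 2)   {0,1,2,3,4,5,6,7,8,9,10,11,12,13,14,15}
step 10: y <- (y + 1)                 {0,1,2,3,4,5,6,7,8,9,10,11,12,13,14,15}
step 11: eval (y < (4 + (element // 4))) {0,1,2,3,4,5,6,7,8,9,10,11,12,13,14,15}
step 12: w <- (min(element, w) % 2)   {0,1,2,3,4,5,6,7,8,9,10,11,12,13,14,15}
step 13: y <- (y + 1)                 {0,1,2,3,4,5,6,7,8,9,10,11,12,13,14,15}
step 14: eval (y < (4 + (element // 4))) {0,1,2,3,4,5,6,7,8,9,10,11,12,13,14,15}
step 15: w <- (min(element, w) % 2)   {4,5,6,7,8,9,10,11,12,13,14,15}
step 16: y <- (y + 1)                 {4,5,6,7,8,9,10,11,12,13,14,15}
step 17: eval (y < (4 + (element // 4))) {4,5,6,7,8,9,10,11,12,13,14,15}
step 18: w <- (min(element, w) % 2)   {8,9,10,11,12,13,14,15}
step 19: y <- (y + 1)                 {8,9,10,11,12,13,14,15}
step 20: eval (y < (4 + (element // 4))) {8,9,10,11,12,13,14,15}
step 21: w <- (min(element, w) % 2)   {12,13,14,15}
step 22: y <- (y + 1)                 {12,13,14,15}
step 23: eval (y < (4 + (element // 4))) {12,13,14,15}
step 24: z <- y                       {0,1,2,3,4,5,6,7,8,9,10,11,12,13,14,15}

Answer: 25 steps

w: 0,1,0,0,0,0,0,0,0,0,0,0,0,0,0,0
z: 4,4,4,4,5,5,5,5,6,6,6,6,7,7,7,7
y: 4,4,4,4,5,5,5,5,6,6,6,6,7,7,7,7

steps = 25; useful = 328; efficiency = 328/400 = 41/50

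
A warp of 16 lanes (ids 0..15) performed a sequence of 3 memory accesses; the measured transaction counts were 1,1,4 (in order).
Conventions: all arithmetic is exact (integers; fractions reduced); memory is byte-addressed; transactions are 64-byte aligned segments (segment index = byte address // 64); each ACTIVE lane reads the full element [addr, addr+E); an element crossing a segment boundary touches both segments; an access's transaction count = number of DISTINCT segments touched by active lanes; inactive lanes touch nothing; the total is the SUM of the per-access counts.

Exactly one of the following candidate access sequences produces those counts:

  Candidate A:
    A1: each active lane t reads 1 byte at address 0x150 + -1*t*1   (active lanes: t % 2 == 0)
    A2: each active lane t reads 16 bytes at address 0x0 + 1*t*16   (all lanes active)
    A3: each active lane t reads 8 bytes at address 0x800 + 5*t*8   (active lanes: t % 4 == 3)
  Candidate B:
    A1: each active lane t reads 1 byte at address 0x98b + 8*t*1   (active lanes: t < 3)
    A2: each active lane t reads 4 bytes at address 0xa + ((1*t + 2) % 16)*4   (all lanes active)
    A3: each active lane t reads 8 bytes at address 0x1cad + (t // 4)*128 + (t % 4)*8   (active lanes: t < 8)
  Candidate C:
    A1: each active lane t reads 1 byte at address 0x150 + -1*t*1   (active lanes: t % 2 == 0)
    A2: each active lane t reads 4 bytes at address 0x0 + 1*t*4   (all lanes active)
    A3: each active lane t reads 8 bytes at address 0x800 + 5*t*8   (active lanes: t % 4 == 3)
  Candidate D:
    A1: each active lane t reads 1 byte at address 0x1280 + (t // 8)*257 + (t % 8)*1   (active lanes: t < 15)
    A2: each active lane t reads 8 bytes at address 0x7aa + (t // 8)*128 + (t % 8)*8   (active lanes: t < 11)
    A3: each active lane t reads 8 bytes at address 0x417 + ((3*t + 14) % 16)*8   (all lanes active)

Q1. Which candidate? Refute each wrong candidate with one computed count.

A: A2 gives 4 transactions, not 1
B: A2 gives 2 transactions, not 1
D: A1 gives 2 transactions, not 1
C: all counts match (1,1,4)

Answer: C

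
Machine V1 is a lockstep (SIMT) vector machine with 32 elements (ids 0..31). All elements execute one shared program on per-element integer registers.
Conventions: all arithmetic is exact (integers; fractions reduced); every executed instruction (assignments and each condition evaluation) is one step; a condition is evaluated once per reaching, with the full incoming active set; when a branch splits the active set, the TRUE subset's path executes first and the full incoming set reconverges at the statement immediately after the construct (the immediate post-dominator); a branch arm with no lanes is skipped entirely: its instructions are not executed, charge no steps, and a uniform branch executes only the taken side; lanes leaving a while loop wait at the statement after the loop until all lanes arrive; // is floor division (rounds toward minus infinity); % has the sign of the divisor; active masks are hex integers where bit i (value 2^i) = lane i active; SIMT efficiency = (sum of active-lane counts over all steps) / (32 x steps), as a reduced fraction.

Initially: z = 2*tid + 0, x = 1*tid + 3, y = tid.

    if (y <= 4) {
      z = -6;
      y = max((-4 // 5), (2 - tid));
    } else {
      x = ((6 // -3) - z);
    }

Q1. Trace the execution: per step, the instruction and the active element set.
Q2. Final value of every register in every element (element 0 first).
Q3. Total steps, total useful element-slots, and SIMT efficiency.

step 0: eval (y <= 4)                0xffffffff
step 1: z <- -6                      0x0000001f
step 2: y <- max((-4 // 5), (2 - tid)) 0x0000001f
step 3: x <- ((6 // -3) - z)         0xffffffe0

Answer: 4 steps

z: -6,-6,-6,-6,-6,10,12,14,16,18,20,22,24,26,28,30,32,34,36,38,40,42,44,46,48,50,52,54,56,58,60,62
x: 3,4,5,6,7,-12,-14,-16,-18,-20,-22,-24,-26,-28,-30,-32,-34,-36,-38,-40,-42,-44,-46,-48,-50,-52,-54,-56,-58,-60,-62,-64
y: 2,1,0,-1,-1,5,6,7,8,9,10,11,12,13,14,15,16,17,18,19,20,21,22,23,24,25,26,27,28,29,30,31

steps = 4; useful = 69; efficiency = 69/128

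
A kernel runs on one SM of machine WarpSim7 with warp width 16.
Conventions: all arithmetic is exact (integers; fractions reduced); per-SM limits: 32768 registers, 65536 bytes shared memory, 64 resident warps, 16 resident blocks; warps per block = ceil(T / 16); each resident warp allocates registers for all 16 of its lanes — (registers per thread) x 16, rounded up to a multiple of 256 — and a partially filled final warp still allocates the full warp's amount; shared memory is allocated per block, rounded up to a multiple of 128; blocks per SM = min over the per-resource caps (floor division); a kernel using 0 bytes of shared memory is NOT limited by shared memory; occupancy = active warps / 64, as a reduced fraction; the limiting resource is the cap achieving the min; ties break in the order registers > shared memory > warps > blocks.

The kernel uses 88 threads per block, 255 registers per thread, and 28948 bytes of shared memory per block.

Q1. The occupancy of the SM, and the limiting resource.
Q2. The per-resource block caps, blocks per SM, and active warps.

Answer: occupancy 3/32, limited by registers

registers: 1 block
shared memory: 2 blocks
warps: 10 blocks
blocks: 16 blocks

Answer: 1 block, 6 active warps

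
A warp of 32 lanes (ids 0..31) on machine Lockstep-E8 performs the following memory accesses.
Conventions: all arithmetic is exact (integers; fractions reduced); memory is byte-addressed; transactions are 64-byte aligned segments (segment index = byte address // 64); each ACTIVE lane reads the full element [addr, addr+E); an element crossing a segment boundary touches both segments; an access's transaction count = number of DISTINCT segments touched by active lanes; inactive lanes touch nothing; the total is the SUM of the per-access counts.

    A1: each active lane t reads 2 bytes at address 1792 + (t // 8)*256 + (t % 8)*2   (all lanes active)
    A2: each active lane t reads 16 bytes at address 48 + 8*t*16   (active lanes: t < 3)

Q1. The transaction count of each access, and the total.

A1: 4 transactions
A2: 3 transactions

Answer: 4,3; total 7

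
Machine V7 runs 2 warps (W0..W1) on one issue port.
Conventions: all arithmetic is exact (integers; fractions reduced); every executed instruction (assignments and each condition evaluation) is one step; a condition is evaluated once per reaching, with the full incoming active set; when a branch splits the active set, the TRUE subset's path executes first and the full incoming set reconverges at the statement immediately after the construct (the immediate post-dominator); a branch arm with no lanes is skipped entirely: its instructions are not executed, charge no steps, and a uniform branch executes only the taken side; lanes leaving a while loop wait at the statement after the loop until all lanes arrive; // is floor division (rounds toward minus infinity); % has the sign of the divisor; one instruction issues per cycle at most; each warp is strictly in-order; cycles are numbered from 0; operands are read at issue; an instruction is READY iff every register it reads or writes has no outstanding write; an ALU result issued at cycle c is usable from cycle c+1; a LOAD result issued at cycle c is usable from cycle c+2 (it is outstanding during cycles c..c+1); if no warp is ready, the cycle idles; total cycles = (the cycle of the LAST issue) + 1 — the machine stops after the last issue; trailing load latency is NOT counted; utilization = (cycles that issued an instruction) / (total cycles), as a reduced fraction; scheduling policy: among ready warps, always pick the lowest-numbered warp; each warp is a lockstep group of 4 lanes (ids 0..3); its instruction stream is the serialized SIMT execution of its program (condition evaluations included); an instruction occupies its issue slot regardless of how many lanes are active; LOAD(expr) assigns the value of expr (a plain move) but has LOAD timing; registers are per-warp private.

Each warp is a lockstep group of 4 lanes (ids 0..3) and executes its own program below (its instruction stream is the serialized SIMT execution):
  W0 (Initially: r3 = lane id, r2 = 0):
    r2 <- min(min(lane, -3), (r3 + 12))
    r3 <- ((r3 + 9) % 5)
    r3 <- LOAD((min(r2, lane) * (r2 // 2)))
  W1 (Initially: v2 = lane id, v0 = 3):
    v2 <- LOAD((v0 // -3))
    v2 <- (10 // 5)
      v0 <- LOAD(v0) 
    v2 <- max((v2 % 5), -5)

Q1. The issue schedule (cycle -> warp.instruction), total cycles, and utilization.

cycle 0: W0.I0
cycle 1: W0.I1
cycle 2: W0.I2
cycle 3: W1.I0
cycle 4: idle
cycle 5: W1.I1
cycle 6: W1.I2
cycle 7: W1.I3

Answer: 8 cycles, utilization 7/8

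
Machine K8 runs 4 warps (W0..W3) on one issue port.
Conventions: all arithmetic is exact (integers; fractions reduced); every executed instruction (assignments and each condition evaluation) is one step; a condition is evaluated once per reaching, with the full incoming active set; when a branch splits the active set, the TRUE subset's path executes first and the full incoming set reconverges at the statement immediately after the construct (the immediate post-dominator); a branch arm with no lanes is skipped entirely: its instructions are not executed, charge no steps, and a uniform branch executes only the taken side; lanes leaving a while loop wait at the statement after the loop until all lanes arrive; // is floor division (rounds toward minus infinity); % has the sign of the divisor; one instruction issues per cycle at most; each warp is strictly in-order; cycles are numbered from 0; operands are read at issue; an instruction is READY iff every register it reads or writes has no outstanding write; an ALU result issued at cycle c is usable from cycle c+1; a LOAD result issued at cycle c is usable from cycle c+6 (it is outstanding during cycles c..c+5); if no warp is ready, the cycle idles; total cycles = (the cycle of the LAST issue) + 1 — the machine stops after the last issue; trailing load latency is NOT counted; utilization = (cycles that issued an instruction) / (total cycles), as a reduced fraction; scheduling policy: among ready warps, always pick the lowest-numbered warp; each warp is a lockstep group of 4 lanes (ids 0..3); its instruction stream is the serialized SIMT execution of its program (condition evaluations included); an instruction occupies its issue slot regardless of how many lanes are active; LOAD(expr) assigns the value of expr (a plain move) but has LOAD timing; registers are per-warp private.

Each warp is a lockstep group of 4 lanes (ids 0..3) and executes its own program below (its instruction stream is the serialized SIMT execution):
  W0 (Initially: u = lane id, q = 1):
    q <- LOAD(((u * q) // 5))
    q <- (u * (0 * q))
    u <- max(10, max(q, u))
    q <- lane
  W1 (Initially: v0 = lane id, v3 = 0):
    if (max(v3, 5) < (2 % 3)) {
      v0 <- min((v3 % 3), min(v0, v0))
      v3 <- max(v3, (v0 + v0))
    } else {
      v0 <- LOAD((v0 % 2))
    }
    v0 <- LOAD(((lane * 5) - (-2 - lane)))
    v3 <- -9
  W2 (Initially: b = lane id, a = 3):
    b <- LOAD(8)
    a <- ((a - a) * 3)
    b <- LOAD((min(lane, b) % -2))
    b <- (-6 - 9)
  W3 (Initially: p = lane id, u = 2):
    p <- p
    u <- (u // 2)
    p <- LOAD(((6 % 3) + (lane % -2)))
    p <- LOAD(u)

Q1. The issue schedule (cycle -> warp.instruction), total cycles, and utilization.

cycle 0: W0.I0
cycle 1: W1.I0
cycle 2: W1.I1
cycle 3: W2.I0
cycle 4: W2.I1
cycle 5: W3.I0
cycle 6: W0.I1
cycle 7: W0.I2
cycle 8: W0.I3
cycle 9: W1.I2
cycle 10: W1.I3
cycle 11: W2.I2
cycle 12: W3.I1
cycle 13: W3.I2
cycle 14: idle
cycle 15: idle
cycle 16: idle
cycle 17: W2.I3
cycle 18: idle
cycle 19: W3.I3

Answer: 20 cycles, utilization 4/5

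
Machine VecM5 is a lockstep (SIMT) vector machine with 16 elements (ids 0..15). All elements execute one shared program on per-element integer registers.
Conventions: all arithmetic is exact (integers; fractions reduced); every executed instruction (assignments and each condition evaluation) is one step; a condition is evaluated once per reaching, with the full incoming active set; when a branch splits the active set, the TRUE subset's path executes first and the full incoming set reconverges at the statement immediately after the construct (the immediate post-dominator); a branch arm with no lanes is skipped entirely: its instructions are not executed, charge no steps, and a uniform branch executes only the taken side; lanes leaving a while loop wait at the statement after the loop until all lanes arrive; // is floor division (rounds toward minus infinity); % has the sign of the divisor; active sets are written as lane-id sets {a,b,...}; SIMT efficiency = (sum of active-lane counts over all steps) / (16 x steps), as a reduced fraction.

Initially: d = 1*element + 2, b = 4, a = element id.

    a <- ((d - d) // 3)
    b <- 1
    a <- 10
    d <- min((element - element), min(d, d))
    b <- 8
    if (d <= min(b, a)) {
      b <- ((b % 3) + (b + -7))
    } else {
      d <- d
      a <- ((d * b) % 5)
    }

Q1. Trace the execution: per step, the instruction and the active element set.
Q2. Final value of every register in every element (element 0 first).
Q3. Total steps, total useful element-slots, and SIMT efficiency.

step 0: a <- ((d - d) // 3)          {0,1,2,3,4,5,6,7,8,9,10,11,12,13,14,15}
step 1: b <- 1                       {0,1,2,3,4,5,6,7,8,9,10,11,12,13,14,15}
step 2: a <- 10                      {0,1,2,3,4,5,6,7,8,9,10,11,12,13,14,15}
step 3: d <- min((element - element), min(d, d)) {0,1,2,3,4,5,6,7,8,9,10,11,12,13,14,15}
step 4: b <- 8                       {0,1,2,3,4,5,6,7,8,9,10,11,12,13,14,15}
step 5: eval (d <= min(b, a))        {0,1,2,3,4,5,6,7,8,9,10,11,12,13,14,15}
step 6: b <- ((b % 3) + (b + -7))    {0,1,2,3,4,5,6,7,8,9,10,11,12,13,14,15}

Answer: 7 steps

d: 0,0,0,0,0,0,0,0,0,0,0,0,0,0,0,0
b: 3,3,3,3,3,3,3,3,3,3,3,3,3,3,3,3
a: 10,10,10,10,10,10,10,10,10,10,10,10,10,10,10,10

steps = 7; useful = 112; efficiency = 112/112 = 1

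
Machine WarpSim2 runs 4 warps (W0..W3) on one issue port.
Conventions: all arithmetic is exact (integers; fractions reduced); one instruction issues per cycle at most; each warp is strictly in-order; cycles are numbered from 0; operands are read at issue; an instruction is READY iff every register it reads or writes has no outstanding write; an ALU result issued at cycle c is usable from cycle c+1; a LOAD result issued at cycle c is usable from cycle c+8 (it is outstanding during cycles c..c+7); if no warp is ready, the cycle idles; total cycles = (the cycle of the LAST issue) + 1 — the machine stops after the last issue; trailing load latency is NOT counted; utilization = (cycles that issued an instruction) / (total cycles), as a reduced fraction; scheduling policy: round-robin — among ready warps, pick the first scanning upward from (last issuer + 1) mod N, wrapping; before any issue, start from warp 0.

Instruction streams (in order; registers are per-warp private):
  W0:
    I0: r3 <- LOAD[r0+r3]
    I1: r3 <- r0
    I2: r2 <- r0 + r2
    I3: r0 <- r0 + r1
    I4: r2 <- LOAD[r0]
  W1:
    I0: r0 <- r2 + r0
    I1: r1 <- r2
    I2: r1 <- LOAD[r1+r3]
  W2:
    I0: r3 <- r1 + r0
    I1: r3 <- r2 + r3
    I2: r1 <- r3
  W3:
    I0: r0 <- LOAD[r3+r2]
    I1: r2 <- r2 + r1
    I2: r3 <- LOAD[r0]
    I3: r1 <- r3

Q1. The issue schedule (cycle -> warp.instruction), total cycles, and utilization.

cycle 0: W0.I0
cycle 1: W1.I0
cycle 2: W2.I0
cycle 3: W3.I0
cycle 4: W1.I1
cycle 5: W2.I1
cycle 6: W3.I1
cycle 7: W1.I2
cycle 8: W2.I2
cycle 9: W0.I1
cycle 10: W0.I2
cycle 11: W3.I2
cycle 12: W0.I3
cycle 13: W0.I4
cycle 14: idle
cycle 15: idle
cycle 16: idle
cycle 17: idle
cycle 18: idle
cycle 19: W3.I3

Answer: 20 cycles, utilization 3/4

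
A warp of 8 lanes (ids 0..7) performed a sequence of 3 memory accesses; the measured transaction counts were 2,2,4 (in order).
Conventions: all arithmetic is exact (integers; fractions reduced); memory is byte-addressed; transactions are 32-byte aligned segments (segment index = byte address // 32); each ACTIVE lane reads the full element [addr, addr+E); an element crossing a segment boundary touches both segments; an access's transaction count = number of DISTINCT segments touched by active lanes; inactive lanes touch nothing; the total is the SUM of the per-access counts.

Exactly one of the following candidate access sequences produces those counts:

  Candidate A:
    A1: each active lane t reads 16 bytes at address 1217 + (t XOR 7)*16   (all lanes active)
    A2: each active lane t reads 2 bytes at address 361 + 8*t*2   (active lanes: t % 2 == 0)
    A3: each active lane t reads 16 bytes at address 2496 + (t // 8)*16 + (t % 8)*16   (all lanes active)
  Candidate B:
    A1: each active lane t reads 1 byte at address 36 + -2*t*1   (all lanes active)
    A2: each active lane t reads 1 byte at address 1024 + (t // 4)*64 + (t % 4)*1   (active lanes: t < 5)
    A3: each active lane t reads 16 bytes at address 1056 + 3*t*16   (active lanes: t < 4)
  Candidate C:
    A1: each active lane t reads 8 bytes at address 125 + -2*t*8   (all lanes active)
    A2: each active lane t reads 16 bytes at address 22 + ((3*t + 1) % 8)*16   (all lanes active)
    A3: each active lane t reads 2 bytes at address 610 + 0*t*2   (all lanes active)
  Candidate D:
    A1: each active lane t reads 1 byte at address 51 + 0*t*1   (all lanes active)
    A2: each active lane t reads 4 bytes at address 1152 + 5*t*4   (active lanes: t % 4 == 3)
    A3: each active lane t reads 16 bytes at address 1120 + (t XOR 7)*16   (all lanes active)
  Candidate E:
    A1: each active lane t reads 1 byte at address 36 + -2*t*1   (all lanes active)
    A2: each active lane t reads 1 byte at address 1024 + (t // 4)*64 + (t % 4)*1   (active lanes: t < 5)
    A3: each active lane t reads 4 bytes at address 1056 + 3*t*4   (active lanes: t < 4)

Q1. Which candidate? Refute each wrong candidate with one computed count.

A: A1 gives 5 transactions, not 2
C: A1 gives 5 transactions, not 2
D: A1 gives 1 transaction, not 2
E: A3 gives 2 transactions, not 4
B: all counts match (2,2,4)

Answer: B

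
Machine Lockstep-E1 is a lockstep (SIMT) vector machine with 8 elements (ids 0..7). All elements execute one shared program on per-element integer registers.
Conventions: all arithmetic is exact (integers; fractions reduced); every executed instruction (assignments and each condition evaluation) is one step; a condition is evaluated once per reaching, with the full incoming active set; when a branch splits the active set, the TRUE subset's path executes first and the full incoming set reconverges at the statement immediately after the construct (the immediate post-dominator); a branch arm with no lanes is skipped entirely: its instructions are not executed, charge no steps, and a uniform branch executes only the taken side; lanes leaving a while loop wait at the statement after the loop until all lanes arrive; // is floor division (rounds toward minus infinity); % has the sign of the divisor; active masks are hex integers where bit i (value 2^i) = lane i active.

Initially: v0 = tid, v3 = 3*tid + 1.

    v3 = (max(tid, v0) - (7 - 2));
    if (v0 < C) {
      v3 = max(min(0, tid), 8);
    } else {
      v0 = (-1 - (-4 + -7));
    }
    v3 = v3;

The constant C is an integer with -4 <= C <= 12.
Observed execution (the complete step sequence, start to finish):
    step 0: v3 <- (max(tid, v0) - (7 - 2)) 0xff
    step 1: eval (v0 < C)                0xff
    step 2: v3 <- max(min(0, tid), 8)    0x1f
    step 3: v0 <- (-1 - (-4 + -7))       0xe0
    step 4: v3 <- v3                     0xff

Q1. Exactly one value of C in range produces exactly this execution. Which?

Answer: C = 5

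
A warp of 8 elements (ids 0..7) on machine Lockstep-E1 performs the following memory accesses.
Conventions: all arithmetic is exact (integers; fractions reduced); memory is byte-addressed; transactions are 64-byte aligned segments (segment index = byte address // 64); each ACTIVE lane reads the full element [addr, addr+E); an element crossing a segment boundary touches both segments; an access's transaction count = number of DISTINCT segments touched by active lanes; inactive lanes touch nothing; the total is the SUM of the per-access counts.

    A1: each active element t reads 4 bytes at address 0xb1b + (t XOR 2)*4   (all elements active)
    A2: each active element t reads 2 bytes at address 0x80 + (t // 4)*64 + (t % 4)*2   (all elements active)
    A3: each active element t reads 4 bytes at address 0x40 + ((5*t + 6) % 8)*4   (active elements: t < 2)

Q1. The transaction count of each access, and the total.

A1: 1 transaction
A2: 2 transactions
A3: 1 transaction

Answer: 1,2,1; total 4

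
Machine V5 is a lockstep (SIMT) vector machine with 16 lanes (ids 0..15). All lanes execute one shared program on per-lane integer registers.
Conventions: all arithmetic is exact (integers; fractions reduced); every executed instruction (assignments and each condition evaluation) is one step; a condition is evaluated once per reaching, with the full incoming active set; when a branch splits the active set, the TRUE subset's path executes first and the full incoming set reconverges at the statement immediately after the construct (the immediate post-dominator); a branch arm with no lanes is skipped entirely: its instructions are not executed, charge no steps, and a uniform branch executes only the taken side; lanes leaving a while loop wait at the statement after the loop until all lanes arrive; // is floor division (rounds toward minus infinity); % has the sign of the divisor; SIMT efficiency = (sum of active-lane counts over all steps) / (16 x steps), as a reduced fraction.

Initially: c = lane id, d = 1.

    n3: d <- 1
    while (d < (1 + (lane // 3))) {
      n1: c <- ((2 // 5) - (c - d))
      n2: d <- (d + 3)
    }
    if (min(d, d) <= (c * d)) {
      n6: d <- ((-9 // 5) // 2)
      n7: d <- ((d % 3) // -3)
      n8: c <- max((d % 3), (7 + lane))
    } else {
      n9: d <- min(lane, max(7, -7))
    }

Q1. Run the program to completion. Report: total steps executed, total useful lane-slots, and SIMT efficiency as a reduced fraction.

Answer: 13 steps, 127 useful, 127/208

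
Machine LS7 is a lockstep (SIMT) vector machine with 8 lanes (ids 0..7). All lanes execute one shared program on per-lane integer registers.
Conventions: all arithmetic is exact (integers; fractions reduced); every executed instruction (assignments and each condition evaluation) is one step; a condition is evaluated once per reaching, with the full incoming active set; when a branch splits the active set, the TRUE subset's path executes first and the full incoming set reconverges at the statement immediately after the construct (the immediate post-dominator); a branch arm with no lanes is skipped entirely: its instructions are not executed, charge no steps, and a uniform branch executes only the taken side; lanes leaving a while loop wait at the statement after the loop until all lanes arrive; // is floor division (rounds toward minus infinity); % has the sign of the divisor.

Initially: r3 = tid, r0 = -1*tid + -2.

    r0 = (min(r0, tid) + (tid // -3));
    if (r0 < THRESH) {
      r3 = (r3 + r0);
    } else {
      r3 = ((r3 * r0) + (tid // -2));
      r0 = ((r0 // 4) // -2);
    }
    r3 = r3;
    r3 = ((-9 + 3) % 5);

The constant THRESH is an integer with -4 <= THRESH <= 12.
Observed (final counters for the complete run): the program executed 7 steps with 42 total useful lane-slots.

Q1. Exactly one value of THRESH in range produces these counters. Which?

Answer: THRESH = -4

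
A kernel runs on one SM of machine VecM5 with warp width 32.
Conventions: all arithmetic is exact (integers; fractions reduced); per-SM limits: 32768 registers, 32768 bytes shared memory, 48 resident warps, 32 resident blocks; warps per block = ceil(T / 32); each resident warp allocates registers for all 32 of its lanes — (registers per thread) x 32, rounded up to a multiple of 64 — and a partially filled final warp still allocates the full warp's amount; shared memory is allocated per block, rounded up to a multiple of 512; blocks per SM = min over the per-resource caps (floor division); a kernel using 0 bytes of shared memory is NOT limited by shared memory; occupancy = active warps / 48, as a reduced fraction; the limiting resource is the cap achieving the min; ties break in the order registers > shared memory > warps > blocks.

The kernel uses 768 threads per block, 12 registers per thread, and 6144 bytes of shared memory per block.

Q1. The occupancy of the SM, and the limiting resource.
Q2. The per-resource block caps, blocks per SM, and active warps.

Answer: occupancy 1, limited by warps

registers: 3 blocks
shared memory: 5 blocks
warps: 2 blocks
blocks: 32 blocks

Answer: 2 blocks, 48 active warps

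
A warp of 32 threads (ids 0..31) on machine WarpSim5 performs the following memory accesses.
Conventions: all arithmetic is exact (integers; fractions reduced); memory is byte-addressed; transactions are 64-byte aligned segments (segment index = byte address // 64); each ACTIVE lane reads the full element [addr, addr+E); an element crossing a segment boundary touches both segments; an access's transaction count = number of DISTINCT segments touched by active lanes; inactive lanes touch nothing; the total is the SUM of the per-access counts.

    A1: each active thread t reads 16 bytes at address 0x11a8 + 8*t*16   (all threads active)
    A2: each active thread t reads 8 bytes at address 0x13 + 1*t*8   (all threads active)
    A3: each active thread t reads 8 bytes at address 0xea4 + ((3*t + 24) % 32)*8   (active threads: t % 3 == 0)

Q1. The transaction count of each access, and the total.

A1: 32 transactions
A2: 5 transactions
A3: 5 transactions

Answer: 32,5,5; total 42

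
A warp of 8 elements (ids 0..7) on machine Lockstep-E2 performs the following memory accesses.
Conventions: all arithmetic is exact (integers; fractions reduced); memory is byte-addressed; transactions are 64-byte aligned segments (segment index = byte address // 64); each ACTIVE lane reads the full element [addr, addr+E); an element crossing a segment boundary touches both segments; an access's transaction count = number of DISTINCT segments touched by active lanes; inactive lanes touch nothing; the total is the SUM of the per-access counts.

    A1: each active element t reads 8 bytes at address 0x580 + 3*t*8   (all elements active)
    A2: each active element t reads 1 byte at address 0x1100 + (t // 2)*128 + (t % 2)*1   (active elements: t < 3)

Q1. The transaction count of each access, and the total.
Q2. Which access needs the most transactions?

A1: 3 transactions
A2: 2 transactions

Answer: 3,2; total 5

Answer: A1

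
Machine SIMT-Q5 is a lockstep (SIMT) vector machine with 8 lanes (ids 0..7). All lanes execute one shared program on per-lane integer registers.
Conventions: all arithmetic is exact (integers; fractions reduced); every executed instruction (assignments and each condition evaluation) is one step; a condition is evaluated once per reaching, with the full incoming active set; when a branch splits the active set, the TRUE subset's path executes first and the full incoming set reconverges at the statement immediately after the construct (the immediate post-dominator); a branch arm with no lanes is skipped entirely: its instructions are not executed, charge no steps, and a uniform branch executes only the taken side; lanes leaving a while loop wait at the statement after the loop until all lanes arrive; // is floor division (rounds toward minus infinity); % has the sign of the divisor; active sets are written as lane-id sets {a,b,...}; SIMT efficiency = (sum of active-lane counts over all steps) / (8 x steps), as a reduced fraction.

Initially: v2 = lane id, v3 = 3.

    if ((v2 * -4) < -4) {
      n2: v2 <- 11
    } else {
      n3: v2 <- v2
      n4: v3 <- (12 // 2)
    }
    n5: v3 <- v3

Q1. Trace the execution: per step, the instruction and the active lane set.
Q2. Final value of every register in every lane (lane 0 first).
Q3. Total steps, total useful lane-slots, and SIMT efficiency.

step 0: eval ((v2 * -4) < -4)        {0,1,2,3,4,5,6,7}
step 1: v2 <- 11                     {2,3,4,5,6,7}
step 2: v2 <- v2                     {0,1}
step 3: v3 <- (12 // 2)              {0,1}
step 4: v3 <- v3                     {0,1,2,3,4,5,6,7}

Answer: 5 steps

v2: 0,1,11,11,11,11,11,11
v3: 6,6,3,3,3,3,3,3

steps = 5; useful = 26; efficiency = 26/40 = 13/20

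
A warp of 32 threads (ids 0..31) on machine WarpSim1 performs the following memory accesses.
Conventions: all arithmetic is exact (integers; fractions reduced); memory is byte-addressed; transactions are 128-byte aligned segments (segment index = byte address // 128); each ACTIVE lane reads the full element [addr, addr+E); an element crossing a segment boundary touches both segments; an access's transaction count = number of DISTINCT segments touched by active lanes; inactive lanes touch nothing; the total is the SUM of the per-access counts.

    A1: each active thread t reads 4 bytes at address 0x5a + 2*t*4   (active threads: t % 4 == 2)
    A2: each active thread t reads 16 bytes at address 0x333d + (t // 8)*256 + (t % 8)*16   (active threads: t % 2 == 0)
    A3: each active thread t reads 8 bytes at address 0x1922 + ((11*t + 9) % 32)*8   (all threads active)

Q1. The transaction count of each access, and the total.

A1: 3 transactions
A2: 8 transactions
A3: 3 transactions

Answer: 3,8,3; total 14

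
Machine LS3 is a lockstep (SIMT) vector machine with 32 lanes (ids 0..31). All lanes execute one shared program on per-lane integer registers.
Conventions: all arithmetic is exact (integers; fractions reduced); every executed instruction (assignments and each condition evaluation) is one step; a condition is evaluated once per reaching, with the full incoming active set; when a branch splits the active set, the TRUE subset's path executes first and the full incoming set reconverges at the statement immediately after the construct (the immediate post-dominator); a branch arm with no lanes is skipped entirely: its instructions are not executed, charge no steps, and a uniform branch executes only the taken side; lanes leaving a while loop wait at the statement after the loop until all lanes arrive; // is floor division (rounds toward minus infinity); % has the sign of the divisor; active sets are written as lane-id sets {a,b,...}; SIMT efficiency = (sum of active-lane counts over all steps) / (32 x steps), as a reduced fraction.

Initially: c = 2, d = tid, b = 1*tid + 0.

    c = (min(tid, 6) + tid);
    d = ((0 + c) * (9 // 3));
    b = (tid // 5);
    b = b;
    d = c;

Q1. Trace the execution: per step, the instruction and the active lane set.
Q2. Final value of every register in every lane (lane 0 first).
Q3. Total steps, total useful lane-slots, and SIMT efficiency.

step 0: c <- (min(tid, 6) + tid)     {0,1,2,3,4,5,6,7,8,9,10,11,12,13,14,15,16,17,18,19,20,21,22,23,24,25,26,27,28,29,30,31}
step 1: d <- ((0 + c) * (9 // 3))    {0,1,2,3,4,5,6,7,8,9,10,11,12,13,14,15,16,17,18,19,20,21,22,23,24,25,26,27,28,29,30,31}
step 2: b <- (tid // 5)              {0,1,2,3,4,5,6,7,8,9,10,11,12,13,14,15,16,17,18,19,20,21,22,23,24,25,26,27,28,29,30,31}
step 3: b <- b                       {0,1,2,3,4,5,6,7,8,9,10,11,12,13,14,15,16,17,18,19,20,21,22,23,24,25,26,27,28,29,30,31}
step 4: d <- c                       {0,1,2,3,4,5,6,7,8,9,10,11,12,13,14,15,16,17,18,19,20,21,22,23,24,25,26,27,28,29,30,31}

Answer: 5 steps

c: 0,2,4,6,8,10,12,13,14,15,16,17,18,19,20,21,22,23,24,25,26,27,28,29,30,31,32,33,34,35,36,37
d: 0,2,4,6,8,10,12,13,14,15,16,17,18,19,20,21,22,23,24,25,26,27,28,29,30,31,32,33,34,35,36,37
b: 0,0,0,0,0,1,1,1,1,1,2,2,2,2,2,3,3,3,3,3,4,4,4,4,4,5,5,5,5,5,6,6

steps = 5; useful = 160; efficiency = 160/160 = 1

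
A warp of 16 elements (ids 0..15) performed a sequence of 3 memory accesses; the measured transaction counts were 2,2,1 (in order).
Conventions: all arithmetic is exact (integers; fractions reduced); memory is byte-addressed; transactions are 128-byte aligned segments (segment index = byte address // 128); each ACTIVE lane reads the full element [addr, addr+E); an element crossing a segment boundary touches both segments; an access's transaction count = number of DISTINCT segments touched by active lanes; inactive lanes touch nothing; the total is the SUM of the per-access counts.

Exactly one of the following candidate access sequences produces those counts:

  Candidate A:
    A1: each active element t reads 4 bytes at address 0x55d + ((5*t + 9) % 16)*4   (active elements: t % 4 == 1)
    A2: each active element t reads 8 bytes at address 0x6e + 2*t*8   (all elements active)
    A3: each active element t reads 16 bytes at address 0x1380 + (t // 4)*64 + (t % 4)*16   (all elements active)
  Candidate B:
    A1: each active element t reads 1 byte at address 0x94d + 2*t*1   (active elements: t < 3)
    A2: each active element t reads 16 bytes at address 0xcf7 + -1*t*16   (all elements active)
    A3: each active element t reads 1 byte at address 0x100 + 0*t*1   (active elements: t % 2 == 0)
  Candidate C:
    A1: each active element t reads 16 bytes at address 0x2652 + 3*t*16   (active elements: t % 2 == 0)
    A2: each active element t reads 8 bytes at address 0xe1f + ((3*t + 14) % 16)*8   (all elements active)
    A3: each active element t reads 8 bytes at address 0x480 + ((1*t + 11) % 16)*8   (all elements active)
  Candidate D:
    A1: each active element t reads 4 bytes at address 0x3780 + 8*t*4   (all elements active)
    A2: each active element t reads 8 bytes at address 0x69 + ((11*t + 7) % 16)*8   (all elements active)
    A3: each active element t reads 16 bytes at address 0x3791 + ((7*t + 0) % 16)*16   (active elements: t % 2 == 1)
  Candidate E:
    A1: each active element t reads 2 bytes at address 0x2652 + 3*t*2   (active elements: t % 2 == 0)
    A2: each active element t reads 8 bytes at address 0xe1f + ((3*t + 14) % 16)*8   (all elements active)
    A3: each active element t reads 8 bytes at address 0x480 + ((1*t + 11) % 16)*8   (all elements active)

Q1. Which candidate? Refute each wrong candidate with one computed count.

A: A2 gives 3 transactions, not 2
B: A1 gives 1 transaction, not 2
C: A1 gives 7 transactions, not 2
D: A1 gives 4 transactions, not 2
E: all counts match (2,2,1)

Answer: E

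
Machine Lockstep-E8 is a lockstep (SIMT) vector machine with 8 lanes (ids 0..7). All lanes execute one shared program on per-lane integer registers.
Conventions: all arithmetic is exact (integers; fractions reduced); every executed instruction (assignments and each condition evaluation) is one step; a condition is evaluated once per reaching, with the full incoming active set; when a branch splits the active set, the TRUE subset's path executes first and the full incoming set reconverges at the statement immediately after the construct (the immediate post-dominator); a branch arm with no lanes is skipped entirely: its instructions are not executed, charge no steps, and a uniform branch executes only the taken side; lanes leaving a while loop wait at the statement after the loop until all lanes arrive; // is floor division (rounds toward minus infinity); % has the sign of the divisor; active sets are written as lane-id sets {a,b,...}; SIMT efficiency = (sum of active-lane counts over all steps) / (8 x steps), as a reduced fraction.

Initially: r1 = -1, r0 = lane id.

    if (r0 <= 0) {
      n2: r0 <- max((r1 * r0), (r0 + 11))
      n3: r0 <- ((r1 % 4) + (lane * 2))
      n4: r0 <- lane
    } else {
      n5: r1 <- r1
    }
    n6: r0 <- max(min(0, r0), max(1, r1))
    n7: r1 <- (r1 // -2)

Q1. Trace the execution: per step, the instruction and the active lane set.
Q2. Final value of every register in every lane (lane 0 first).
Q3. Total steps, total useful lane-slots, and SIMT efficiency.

step 0: eval (r0 <= 0)               {0,1,2,3,4,5,6,7}
step 1: r0 <- max((r1 * r0), (r0 + 11)) {0}
step 2: r0 <- ((r1 % 4) + (lane * 2)) {0}
step 3: r0 <- lane                   {0}
step 4: r1 <- r1                     {1,2,3,4,5,6,7}
step 5: r0 <- max(min(0, r0), max(1, r1)) {0,1,2,3,4,5,6,7}
step 6: r1 <- (r1 // -2)             {0,1,2,3,4,5,6,7}

Answer: 7 steps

r1: 0,0,0,0,0,0,0,0
r0: 1,1,1,1,1,1,1,1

steps = 7; useful = 34; efficiency = 34/56 = 17/28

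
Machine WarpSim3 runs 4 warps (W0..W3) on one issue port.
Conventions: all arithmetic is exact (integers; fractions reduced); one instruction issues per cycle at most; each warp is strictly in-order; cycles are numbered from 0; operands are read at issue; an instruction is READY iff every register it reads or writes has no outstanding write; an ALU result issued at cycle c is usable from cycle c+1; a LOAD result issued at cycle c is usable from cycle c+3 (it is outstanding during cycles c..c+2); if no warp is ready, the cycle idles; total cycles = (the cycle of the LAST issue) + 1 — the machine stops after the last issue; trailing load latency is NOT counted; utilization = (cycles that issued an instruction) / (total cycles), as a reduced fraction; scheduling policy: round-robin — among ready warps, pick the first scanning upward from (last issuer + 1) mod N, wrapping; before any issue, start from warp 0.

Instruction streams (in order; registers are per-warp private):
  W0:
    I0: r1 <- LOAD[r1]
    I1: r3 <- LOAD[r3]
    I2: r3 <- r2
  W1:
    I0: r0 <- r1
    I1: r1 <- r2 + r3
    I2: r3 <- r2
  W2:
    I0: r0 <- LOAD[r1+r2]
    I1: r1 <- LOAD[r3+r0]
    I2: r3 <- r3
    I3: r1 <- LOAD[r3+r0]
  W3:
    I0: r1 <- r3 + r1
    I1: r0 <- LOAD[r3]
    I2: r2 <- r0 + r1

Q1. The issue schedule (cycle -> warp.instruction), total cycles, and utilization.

cycle 0: W0.I0
cycle 1: W1.I0
cycle 2: W2.I0
cycle 3: W3.I0
cycle 4: W0.I1
cycle 5: W1.I1
cycle 6: W2.I1
cycle 7: W3.I1
cycle 8: W0.I2
cycle 9: W1.I2
cycle 10: W2.I2
cycle 11: W3.I2
cycle 12: W2.I3

Answer: 13 cycles, utilization 1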